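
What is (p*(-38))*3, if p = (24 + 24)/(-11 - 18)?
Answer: 5472/29 ≈ 188.69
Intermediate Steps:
p = -48/29 (p = 48/(-29) = 48*(-1/29) = -48/29 ≈ -1.6552)
(p*(-38))*3 = -48/29*(-38)*3 = (1824/29)*3 = 5472/29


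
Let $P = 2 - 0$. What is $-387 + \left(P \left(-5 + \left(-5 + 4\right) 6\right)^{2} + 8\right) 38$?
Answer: $9113$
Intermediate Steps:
$P = 2$ ($P = 2 + 0 = 2$)
$-387 + \left(P \left(-5 + \left(-5 + 4\right) 6\right)^{2} + 8\right) 38 = -387 + \left(2 \left(-5 + \left(-5 + 4\right) 6\right)^{2} + 8\right) 38 = -387 + \left(2 \left(-5 - 6\right)^{2} + 8\right) 38 = -387 + \left(2 \left(-11\right)^{2} + 8\right) 38 = -387 + \left(2 \cdot 121 + 8\right) 38 = -387 + \left(242 + 8\right) 38 = -387 + 250 \cdot 38 = -387 + 9500 = 9113$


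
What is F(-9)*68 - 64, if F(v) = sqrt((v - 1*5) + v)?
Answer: -64 + 68*I*sqrt(23) ≈ -64.0 + 326.12*I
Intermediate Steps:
F(v) = sqrt(-5 + 2*v) (F(v) = sqrt((v - 5) + v) = sqrt((-5 + v) + v) = sqrt(-5 + 2*v))
F(-9)*68 - 64 = sqrt(-5 + 2*(-9))*68 - 64 = sqrt(-5 - 18)*68 - 64 = sqrt(-23)*68 - 64 = (I*sqrt(23))*68 - 64 = 68*I*sqrt(23) - 64 = -64 + 68*I*sqrt(23)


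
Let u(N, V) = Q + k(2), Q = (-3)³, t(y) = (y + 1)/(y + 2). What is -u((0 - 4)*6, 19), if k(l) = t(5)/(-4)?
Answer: 381/14 ≈ 27.214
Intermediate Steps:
t(y) = (1 + y)/(2 + y)
k(l) = -3/14 (k(l) = ((1 + 5)/(2 + 5))/(-4) = (6/7)*(-¼) = -3/14)
Q = -27
u(N, V) = -381/14 (u(N, V) = -27 - 3/14 = -381/14)
-u((0 - 4)*6, 19) = -1*(-381/14) = 381/14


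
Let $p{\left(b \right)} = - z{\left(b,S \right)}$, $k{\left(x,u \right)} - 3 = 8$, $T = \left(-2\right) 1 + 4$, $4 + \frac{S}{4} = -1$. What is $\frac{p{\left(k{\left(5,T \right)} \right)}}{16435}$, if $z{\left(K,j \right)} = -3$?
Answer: $\frac{3}{16435} \approx 0.00018254$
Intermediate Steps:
$S = -20$ ($S = -16 + 4 \left(-1\right) = -16 - 4 = -20$)
$T = 2$ ($T = -2 + 4 = 2$)
$k{\left(x,u \right)} = 11$ ($k{\left(x,u \right)} = 3 + 8 = 11$)
$p{\left(b \right)} = 3$ ($p{\left(b \right)} = \left(-1\right) \left(-3\right) = 3$)
$\frac{p{\left(k{\left(5,T \right)} \right)}}{16435} = \frac{3}{16435}$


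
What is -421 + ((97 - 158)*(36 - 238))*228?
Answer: 2808995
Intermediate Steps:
-421 + ((97 - 158)*(36 - 238))*228 = -421 - 61*(-202)*228 = -421 + 12322*228 = -421 + 2809416 = 2808995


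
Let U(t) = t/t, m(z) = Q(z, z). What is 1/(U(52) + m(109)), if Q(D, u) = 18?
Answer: 1/19 ≈ 0.052632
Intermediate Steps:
m(z) = 18
U(t) = 1
1/(U(52) + m(109)) = 1/(1 + 18) = 1/19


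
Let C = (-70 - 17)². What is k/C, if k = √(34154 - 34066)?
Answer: 2*√22/7569 ≈ 0.0012394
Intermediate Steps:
k = 2*√22 (k = √88 = 2*√22 ≈ 9.3808)
C = 7569 (C = (-87)² = 7569)
k/C = (2*√22)/7569 = (2*√22)*(1/7569) = 2*√22/7569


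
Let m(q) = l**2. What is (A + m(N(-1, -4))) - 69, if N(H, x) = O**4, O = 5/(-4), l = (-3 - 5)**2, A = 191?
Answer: 4218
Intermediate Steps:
l = 64 (l = (-8)**2 = 64)
O = -5/4 (O = 5*(-1/4) = -5/4 ≈ -1.2500)
N(H, x) = 625/256 (N(H, x) = (-5/4)**4 = 625/256)
m(q) = 4096 (m(q) = 64**2 = 4096)
(A + m(N(-1, -4))) - 69 = (191 + 4096) - 69 = 4287 - 69 = 4218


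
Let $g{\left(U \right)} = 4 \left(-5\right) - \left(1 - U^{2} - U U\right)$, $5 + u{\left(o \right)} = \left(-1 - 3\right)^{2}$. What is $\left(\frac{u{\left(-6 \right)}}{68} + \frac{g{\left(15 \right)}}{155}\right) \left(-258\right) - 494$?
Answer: $- \frac{6586513}{5270} \approx -1249.8$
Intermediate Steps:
$u{\left(o \right)} = 11$ ($u{\left(o \right)} = -5 + \left(-1 - 3\right)^{2} = -5 + \left(-4\right)^{2} = -5 + 16 = 11$)
$g{\left(U \right)} = -21 + 2 U^{2}$ ($g{\left(U \right)} = -20 + \left(\left(U^{2} + U^{2}\right) - 1\right) = -20 + \left(2 U^{2} - 1\right) = -20 + \left(-1 + 2 U^{2}\right) = -21 + 2 U^{2}$)
$\left(\frac{u{\left(-6 \right)}}{68} + \frac{g{\left(15 \right)}}{155}\right) \left(-258\right) - 494 = \left(\frac{11}{68} + \frac{-21 + 2 \cdot 15^{2}}{155}\right) \left(-258\right) - 494 = \left(11 \cdot \frac{1}{68} + \left(-21 + 2 \cdot 225\right) \frac{1}{155}\right) \left(-258\right) - 494 = \left(\frac{11}{68} + \left(-21 + 450\right) \frac{1}{155}\right) \left(-258\right) - 494 = \left(\frac{11}{68} + 429 \cdot \frac{1}{155}\right) \left(-258\right) - 494 = \left(\frac{11}{68} + \frac{429}{155}\right) \left(-258\right) - 494 = \frac{30877}{10540} \left(-258\right) - 494 = - \frac{3983133}{5270} - 494 = - \frac{6586513}{5270}$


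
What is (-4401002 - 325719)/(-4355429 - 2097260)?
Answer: 4726721/6452689 ≈ 0.73252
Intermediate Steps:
(-4401002 - 325719)/(-4355429 - 2097260) = -4726721/(-6452689) = -4726721*(-1/6452689) = 4726721/6452689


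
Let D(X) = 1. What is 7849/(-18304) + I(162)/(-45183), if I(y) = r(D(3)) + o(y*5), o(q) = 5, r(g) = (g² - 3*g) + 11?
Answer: -354897623/827029632 ≈ -0.42912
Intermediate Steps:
r(g) = 11 + g² - 3*g
I(y) = 14 (I(y) = (11 + 1² - 3*1) + 5 = (11 + 1 - 3) + 5 = 9 + 5 = 14)
7849/(-18304) + I(162)/(-45183) = 7849/(-18304) + 14/(-45183) = 7849*(-1/18304) + 14*(-1/45183) = -7849/18304 - 14/45183 = -354897623/827029632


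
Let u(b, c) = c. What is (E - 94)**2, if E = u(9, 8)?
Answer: 7396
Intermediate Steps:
E = 8
(E - 94)**2 = (8 - 94)**2 = (-86)**2 = 7396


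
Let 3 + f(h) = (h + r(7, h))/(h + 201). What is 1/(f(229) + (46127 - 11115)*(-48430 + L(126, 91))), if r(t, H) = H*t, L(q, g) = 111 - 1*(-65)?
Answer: -215/363235845049 ≈ -5.9190e-10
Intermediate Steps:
L(q, g) = 176 (L(q, g) = 111 + 65 = 176)
f(h) = -3 + 8*h/(201 + h) (f(h) = -3 + (h + h*7)/(h + 201) = -3 + (h + 7*h)/(201 + h) = -3 + (8*h)/(201 + h) = -3 + 8*h/(201 + h))
1/(f(229) + (46127 - 11115)*(-48430 + L(126, 91))) = 1/((-603 + 5*229)/(201 + 229) + (46127 - 11115)*(-48430 + 176)) = 1/((-603 + 1145)/430 + 35012*(-48254)) = 1/((1/430)*542 - 1689469048) = 1/(271/215 - 1689469048) = 1/(-363235845049/215) = -215/363235845049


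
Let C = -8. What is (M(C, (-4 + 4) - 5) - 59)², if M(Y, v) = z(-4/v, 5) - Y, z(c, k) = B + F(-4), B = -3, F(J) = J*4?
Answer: 4900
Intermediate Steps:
F(J) = 4*J
z(c, k) = -19 (z(c, k) = -3 + 4*(-4) = -3 - 16 = -19)
M(Y, v) = -19 - Y
(M(C, (-4 + 4) - 5) - 59)² = ((-19 - 1*(-8)) - 59)² = ((-19 + 8) - 59)² = (-11 - 59)² = (-70)² = 4900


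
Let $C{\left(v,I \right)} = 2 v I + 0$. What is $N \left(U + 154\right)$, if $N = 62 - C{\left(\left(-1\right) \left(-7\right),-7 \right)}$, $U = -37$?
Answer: $18720$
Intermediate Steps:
$C{\left(v,I \right)} = 2 I v$ ($C{\left(v,I \right)} = 2 I v + 0 = 2 I v$)
$N = 160$ ($N = 62 - 2 \left(-7\right) \left(\left(-1\right) \left(-7\right)\right) = 62 - 2 \left(-7\right) 7 = 62 - -98 = 62 + 98 = 160$)
$N \left(U + 154\right) = 160 \left(-37 + 154\right) = 160 \cdot 117 = 18720$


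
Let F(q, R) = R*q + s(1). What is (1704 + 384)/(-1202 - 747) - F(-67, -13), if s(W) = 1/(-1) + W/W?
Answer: -1699667/1949 ≈ -872.07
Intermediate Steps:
s(W) = 0 (s(W) = 1*(-1) + 1 = -1 + 1 = 0)
F(q, R) = R*q (F(q, R) = R*q + 0 = R*q)
(1704 + 384)/(-1202 - 747) - F(-67, -13) = (1704 + 384)/(-1202 - 747) - (-13)*(-67) = 2088/(-1949) - 1*871 = 2088*(-1/1949) - 871 = -2088/1949 - 871 = -1699667/1949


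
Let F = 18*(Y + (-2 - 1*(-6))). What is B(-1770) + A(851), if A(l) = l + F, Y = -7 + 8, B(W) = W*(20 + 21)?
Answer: -71629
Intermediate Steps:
B(W) = 41*W (B(W) = W*41 = 41*W)
Y = 1
F = 90 (F = 18*(1 + (-2 - 1*(-6))) = 18*(1 + (-2 + 6)) = 18*(1 + 4) = 18*5 = 90)
A(l) = 90 + l (A(l) = l + 90 = 90 + l)
B(-1770) + A(851) = 41*(-1770) + (90 + 851) = -72570 + 941 = -71629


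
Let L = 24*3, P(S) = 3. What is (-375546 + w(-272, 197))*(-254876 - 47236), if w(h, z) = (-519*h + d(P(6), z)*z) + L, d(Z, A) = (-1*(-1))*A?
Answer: 59061989664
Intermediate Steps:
d(Z, A) = A (d(Z, A) = 1*A = A)
L = 72
w(h, z) = 72 + z² - 519*h (w(h, z) = (-519*h + z*z) + 72 = (-519*h + z²) + 72 = (z² - 519*h) + 72 = 72 + z² - 519*h)
(-375546 + w(-272, 197))*(-254876 - 47236) = (-375546 + (72 + 197² - 519*(-272)))*(-254876 - 47236) = (-375546 + (72 + 38809 + 141168))*(-302112) = (-375546 + 180049)*(-302112) = -195497*(-302112) = 59061989664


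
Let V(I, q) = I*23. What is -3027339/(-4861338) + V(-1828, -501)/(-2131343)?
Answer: 2218895960383/3453726238978 ≈ 0.64246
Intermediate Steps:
V(I, q) = 23*I
-3027339/(-4861338) + V(-1828, -501)/(-2131343) = -3027339/(-4861338) + (23*(-1828))/(-2131343) = -3027339*(-1/4861338) - 42044*(-1/2131343) = 1009113/1620446 + 42044/2131343 = 2218895960383/3453726238978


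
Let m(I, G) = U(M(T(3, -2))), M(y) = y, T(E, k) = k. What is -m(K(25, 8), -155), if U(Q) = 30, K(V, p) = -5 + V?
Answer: -30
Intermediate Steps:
m(I, G) = 30
-m(K(25, 8), -155) = -1*30 = -30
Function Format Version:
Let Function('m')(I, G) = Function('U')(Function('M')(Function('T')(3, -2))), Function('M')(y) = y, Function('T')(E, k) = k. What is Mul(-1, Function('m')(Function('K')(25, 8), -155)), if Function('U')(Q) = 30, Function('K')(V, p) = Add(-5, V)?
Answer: -30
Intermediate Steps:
Function('m')(I, G) = 30
Mul(-1, Function('m')(Function('K')(25, 8), -155)) = Mul(-1, 30) = -30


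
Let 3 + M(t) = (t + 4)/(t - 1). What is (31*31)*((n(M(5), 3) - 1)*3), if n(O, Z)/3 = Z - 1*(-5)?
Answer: 66309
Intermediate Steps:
M(t) = -3 + (4 + t)/(-1 + t) (M(t) = -3 + (t + 4)/(t - 1) = -3 + (4 + t)/(-1 + t))
n(O, Z) = 15 + 3*Z (n(O, Z) = 3*(Z - 1*(-5)) = 3*(Z + 5) = 3*(5 + Z) = 15 + 3*Z)
(31*31)*((n(M(5), 3) - 1)*3) = (31*31)*(((15 + 3*3) - 1)*3) = 961*(((15 + 9) - 1)*3) = 961*((24 - 1)*3) = 961*(23*3) = 961*69 = 66309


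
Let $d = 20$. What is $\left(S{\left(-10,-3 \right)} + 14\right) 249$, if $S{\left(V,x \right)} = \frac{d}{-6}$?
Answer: $2656$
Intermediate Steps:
$S{\left(V,x \right)} = - \frac{10}{3}$ ($S{\left(V,x \right)} = \frac{20}{-6} = 20 \left(- \frac{1}{6}\right) = - \frac{10}{3}$)
$\left(S{\left(-10,-3 \right)} + 14\right) 249 = \left(- \frac{10}{3} + 14\right) 249 = \frac{32}{3} \cdot 249 = 2656$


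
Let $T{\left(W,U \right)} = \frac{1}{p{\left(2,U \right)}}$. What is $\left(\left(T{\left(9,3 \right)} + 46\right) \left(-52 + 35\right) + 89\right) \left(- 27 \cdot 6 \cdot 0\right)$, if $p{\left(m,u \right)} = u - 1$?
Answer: $0$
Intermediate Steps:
$p{\left(m,u \right)} = -1 + u$
$T{\left(W,U \right)} = \frac{1}{-1 + U}$
$\left(\left(T{\left(9,3 \right)} + 46\right) \left(-52 + 35\right) + 89\right) \left(- 27 \cdot 6 \cdot 0\right) = \left(\left(\frac{1}{-1 + 3} + 46\right) \left(-52 + 35\right) + 89\right) \left(- 27 \cdot 6 \cdot 0\right) = \left(\left(\frac{1}{2} + 46\right) \left(-17\right) + 89\right) \left(\left(-27\right) 0\right) = \left(\left(\frac{1}{2} + 46\right) \left(-17\right) + 89\right) 0 = \left(\frac{93}{2} \left(-17\right) + 89\right) 0 = \left(- \frac{1581}{2} + 89\right) 0 = \left(- \frac{1403}{2}\right) 0 = 0$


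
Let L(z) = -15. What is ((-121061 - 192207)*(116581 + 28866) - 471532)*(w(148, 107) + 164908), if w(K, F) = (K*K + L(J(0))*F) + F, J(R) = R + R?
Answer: -8443714240450992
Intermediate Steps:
J(R) = 2*R
w(K, F) = K² - 14*F (w(K, F) = (K*K - 15*F) + F = (K² - 15*F) + F = K² - 14*F)
((-121061 - 192207)*(116581 + 28866) - 471532)*(w(148, 107) + 164908) = ((-121061 - 192207)*(116581 + 28866) - 471532)*((148² - 14*107) + 164908) = (-313268*145447 - 471532)*((21904 - 1498) + 164908) = (-45563890796 - 471532)*(20406 + 164908) = -45564362328*185314 = -8443714240450992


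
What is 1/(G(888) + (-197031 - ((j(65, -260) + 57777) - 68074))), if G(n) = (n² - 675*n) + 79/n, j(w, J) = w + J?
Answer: 888/2313319 ≈ 0.00038386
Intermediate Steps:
j(w, J) = J + w
G(n) = n² - 675*n + 79/n
1/(G(888) + (-197031 - ((j(65, -260) + 57777) - 68074))) = 1/((79 + 888²*(-675 + 888))/888 + (-197031 - (((-260 + 65) + 57777) - 68074))) = 1/((79 + 788544*213)/888 + (-197031 - ((-195 + 57777) - 68074))) = 1/((79 + 167959872)/888 + (-197031 - (57582 - 68074))) = 1/((1/888)*167959951 + (-197031 - 1*(-10492))) = 1/(167959951/888 + (-197031 + 10492)) = 1/(167959951/888 - 186539) = 1/(2313319/888) = 888/2313319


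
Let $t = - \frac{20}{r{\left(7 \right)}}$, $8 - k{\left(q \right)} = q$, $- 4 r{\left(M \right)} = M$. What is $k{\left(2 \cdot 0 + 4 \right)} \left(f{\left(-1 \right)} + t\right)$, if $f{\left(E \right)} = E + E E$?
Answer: $\frac{320}{7} \approx 45.714$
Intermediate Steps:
$f{\left(E \right)} = E + E^{2}$
$r{\left(M \right)} = - \frac{M}{4}$
$k{\left(q \right)} = 8 - q$
$t = \frac{80}{7}$ ($t = - \frac{20}{\left(- \frac{1}{4}\right) 7} = - \frac{20}{- \frac{7}{4}} = \left(-20\right) \left(- \frac{4}{7}\right) = \frac{80}{7} \approx 11.429$)
$k{\left(2 \cdot 0 + 4 \right)} \left(f{\left(-1 \right)} + t\right) = \left(8 - \left(2 \cdot 0 + 4\right)\right) \left(- (1 - 1) + \frac{80}{7}\right) = \left(8 - \left(0 + 4\right)\right) \left(\left(-1\right) 0 + \frac{80}{7}\right) = \left(8 - 4\right) \left(0 + \frac{80}{7}\right) = \left(8 - 4\right) \frac{80}{7} = 4 \cdot \frac{80}{7} = \frac{320}{7}$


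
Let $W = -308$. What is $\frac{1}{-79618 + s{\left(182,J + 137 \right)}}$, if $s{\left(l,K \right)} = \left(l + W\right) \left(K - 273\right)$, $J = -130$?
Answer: $- \frac{1}{46102} \approx -2.1691 \cdot 10^{-5}$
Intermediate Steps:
$s{\left(l,K \right)} = \left(-308 + l\right) \left(-273 + K\right)$ ($s{\left(l,K \right)} = \left(l - 308\right) \left(K - 273\right) = \left(-308 + l\right) \left(-273 + K\right)$)
$\frac{1}{-79618 + s{\left(182,J + 137 \right)}} = \frac{1}{-79618 + \left(84084 - 308 \left(-130 + 137\right) - 49686 + \left(-130 + 137\right) 182\right)} = \frac{1}{-79618 + \left(84084 - 2156 - 49686 + 7 \cdot 182\right)} = \frac{1}{-79618 + \left(84084 - 2156 - 49686 + 1274\right)} = \frac{1}{-79618 + 33516} = \frac{1}{-46102} = - \frac{1}{46102}$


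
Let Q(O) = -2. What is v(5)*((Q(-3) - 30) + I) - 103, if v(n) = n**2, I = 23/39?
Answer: -34642/39 ≈ -888.26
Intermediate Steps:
I = 23/39 (I = 23*(1/39) = 23/39 ≈ 0.58974)
v(5)*((Q(-3) - 30) + I) - 103 = 5**2*((-2 - 30) + 23/39) - 103 = 25*(-32 + 23/39) - 103 = 25*(-1225/39) - 103 = -30625/39 - 103 = -34642/39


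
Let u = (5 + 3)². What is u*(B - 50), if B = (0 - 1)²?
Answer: -3136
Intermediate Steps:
u = 64 (u = 8² = 64)
B = 1 (B = (-1)² = 1)
u*(B - 50) = 64*(1 - 50) = 64*(-49) = -3136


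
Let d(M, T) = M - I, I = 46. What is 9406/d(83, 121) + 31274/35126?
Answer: 165776147/649831 ≈ 255.11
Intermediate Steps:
d(M, T) = -46 + M (d(M, T) = M - 1*46 = M - 46 = -46 + M)
9406/d(83, 121) + 31274/35126 = 9406/(-46 + 83) + 31274/35126 = 9406/37 + 31274*(1/35126) = 9406*(1/37) + 15637/17563 = 9406/37 + 15637/17563 = 165776147/649831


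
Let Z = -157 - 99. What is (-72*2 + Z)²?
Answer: 160000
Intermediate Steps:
Z = -256
(-72*2 + Z)² = (-72*2 - 256)² = (-24*6 - 256)² = (-144 - 256)² = (-400)² = 160000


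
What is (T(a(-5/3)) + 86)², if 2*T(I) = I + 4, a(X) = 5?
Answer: 32761/4 ≈ 8190.3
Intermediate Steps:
T(I) = 2 + I/2 (T(I) = (I + 4)/2 = (4 + I)/2 = 2 + I/2)
(T(a(-5/3)) + 86)² = ((2 + (½)*5) + 86)² = ((2 + 5/2) + 86)² = (9/2 + 86)² = (181/2)² = 32761/4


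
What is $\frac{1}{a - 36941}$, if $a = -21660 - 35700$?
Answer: $- \frac{1}{94301} \approx -1.0604 \cdot 10^{-5}$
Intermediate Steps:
$a = -57360$
$\frac{1}{a - 36941} = \frac{1}{-57360 - 36941} = \frac{1}{-94301} = - \frac{1}{94301}$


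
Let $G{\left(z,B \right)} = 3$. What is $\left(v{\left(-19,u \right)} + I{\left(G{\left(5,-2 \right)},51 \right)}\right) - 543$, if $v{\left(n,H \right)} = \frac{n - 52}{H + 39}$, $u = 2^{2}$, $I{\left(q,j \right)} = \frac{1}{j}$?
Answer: $- \frac{1194377}{2193} \approx -544.63$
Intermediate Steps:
$u = 4$
$v{\left(n,H \right)} = \frac{-52 + n}{39 + H}$
$\left(v{\left(-19,u \right)} + I{\left(G{\left(5,-2 \right)},51 \right)}\right) - 543 = \left(\frac{-52 - 19}{39 + 4} + \frac{1}{51}\right) - 543 = \left(\frac{1}{43} \left(-71\right) + \frac{1}{51}\right) - 543 = \left(- \frac{71}{43} + \frac{1}{51}\right) - 543 = - \frac{3578}{2193} - 543 = - \frac{1194377}{2193}$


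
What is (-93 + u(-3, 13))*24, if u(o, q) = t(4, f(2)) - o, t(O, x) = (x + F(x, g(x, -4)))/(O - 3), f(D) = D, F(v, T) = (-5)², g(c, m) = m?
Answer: -1512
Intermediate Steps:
F(v, T) = 25
t(O, x) = (25 + x)/(-3 + O) (t(O, x) = (x + 25)/(O - 3) = (25 + x)/(-3 + O))
u(o, q) = 27 - o (u(o, q) = (25 + 2)/(-3 + 4) - o = 27/1 - o = 1*27 - o = 27 - o)
(-93 + u(-3, 13))*24 = (-93 + (27 - 1*(-3)))*24 = (-93 + (27 + 3))*24 = (-93 + 30)*24 = -63*24 = -1512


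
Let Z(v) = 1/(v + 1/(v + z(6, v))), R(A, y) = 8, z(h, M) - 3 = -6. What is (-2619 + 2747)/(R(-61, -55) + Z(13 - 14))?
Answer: 160/9 ≈ 17.778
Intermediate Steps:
z(h, M) = -3 (z(h, M) = 3 - 6 = -3)
Z(v) = 1/(v + 1/(-3 + v)) (Z(v) = 1/(v + 1/(v - 3)) = 1/(v + 1/(-3 + v)))
(-2619 + 2747)/(R(-61, -55) + Z(13 - 14)) = (-2619 + 2747)/(8 + (-3 + (13 - 14))/(1 + (13 - 14)**2 - 3*(13 - 14))) = 128/(8 + (-3 - 1)/(1 + (-1)**2 - 3*(-1))) = 128/(8 - 4/(1 + 1 + 3)) = 128/(8 - 4/5) = 128/(36/5) = 128*(5/36) = 160/9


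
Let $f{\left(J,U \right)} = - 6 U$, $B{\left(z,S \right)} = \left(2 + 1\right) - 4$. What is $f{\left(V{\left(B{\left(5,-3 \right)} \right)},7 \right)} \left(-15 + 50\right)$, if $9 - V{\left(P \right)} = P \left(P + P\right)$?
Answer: $-1470$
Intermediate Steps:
$B{\left(z,S \right)} = -1$ ($B{\left(z,S \right)} = 3 - 4 = -1$)
$V{\left(P \right)} = 9 - 2 P^{2}$ ($V{\left(P \right)} = 9 - P \left(P + P\right) = 9 - P 2 P = 9 - 2 P^{2}$)
$f{\left(V{\left(B{\left(5,-3 \right)} \right)},7 \right)} \left(-15 + 50\right) = \left(-6\right) 7 \left(-15 + 50\right) = \left(-42\right) 35 = -1470$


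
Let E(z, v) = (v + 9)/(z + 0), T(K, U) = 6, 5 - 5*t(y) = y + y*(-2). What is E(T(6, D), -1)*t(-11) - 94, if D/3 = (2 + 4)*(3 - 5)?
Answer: -478/5 ≈ -95.600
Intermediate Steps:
D = -36 (D = 3*((2 + 4)*(3 - 5)) = 3*(6*(-2)) = 3*(-12) = -36)
t(y) = 1 + y/5 (t(y) = 1 - (y + y*(-2))/5 = 1 - (y - 2*y)/5 = 1 - (-1)*y/5 = 1 + y/5)
E(z, v) = (9 + v)/z
E(T(6, D), -1)*t(-11) - 94 = ((9 - 1)/6)*(1 + (⅕)*(-11)) - 94 = ((⅙)*8)*(1 - 11/5) - 94 = (4/3)*(-6/5) - 94 = -8/5 - 94 = -478/5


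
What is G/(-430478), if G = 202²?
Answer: -20402/215239 ≈ -0.094788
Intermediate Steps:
G = 40804
G/(-430478) = 40804/(-430478) = 40804*(-1/430478) = -20402/215239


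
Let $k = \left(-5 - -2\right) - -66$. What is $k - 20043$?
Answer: $-19980$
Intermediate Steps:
$k = 63$ ($k = \left(-5 + 2\right) + 66 = -3 + 66 = 63$)
$k - 20043 = 63 - 20043 = -19980$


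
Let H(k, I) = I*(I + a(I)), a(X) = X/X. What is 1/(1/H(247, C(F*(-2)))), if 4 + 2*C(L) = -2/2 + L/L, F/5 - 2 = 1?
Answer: 2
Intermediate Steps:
F = 15 (F = 10 + 5*1 = 10 + 5 = 15)
a(X) = 1
C(L) = -2 (C(L) = -2 + (-2/2 + L/L)/2 = -2 + (-2*1/2 + 1)/2 = -2 + (-1 + 1)/2 = -2 + (1/2)*0 = -2 + 0 = -2)
H(k, I) = I*(1 + I) (H(k, I) = I*(I + 1) = I*(1 + I))
1/(1/H(247, C(F*(-2)))) = 1/(1/(-2*(1 - 2))) = 1/(1/(-2*(-1))) = 1/(1/2) = 2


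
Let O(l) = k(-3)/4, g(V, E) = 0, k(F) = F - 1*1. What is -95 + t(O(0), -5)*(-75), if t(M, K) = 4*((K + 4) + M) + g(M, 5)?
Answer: 505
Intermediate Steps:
k(F) = -1 + F (k(F) = F - 1 = -1 + F)
O(l) = -1 (O(l) = (-1 - 3)/4 = -4*¼ = -1)
t(M, K) = 16 + 4*K + 4*M (t(M, K) = 4*((K + 4) + M) + 0 = 4*((4 + K) + M) + 0 = 4*(4 + K + M) + 0 = (16 + 4*K + 4*M) + 0 = 16 + 4*K + 4*M)
-95 + t(O(0), -5)*(-75) = -95 + (16 + 4*(-5) + 4*(-1))*(-75) = -95 + (16 - 20 - 4)*(-75) = -95 - 8*(-75) = -95 + 600 = 505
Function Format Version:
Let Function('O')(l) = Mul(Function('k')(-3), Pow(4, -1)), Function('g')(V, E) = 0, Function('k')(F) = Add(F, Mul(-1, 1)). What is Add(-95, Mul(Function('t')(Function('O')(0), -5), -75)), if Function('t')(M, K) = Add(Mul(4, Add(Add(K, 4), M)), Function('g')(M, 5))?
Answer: 505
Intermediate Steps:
Function('k')(F) = Add(-1, F) (Function('k')(F) = Add(F, -1) = Add(-1, F))
Function('O')(l) = -1 (Function('O')(l) = Mul(Add(-1, -3), Pow(4, -1)) = Mul(-4, Rational(1, 4)) = -1)
Function('t')(M, K) = Add(16, Mul(4, K), Mul(4, M)) (Function('t')(M, K) = Add(Mul(4, Add(Add(K, 4), M)), 0) = Add(Mul(4, Add(Add(4, K), M)), 0) = Add(Mul(4, Add(4, K, M)), 0) = Add(Add(16, Mul(4, K), Mul(4, M)), 0) = Add(16, Mul(4, K), Mul(4, M)))
Add(-95, Mul(Function('t')(Function('O')(0), -5), -75)) = Add(-95, Mul(Add(16, Mul(4, -5), Mul(4, -1)), -75)) = Add(-95, Mul(Add(16, -20, -4), -75)) = Add(-95, Mul(-8, -75)) = Add(-95, 600) = 505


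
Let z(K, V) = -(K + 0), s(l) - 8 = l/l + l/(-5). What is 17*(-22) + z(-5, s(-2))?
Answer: -369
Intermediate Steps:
s(l) = 9 - l/5 (s(l) = 8 + (l/l + l/(-5)) = 8 + (1 + l*(-⅕)) = 8 + (1 - l/5) = 9 - l/5)
z(K, V) = -K
17*(-22) + z(-5, s(-2)) = 17*(-22) - 1*(-5) = -374 + 5 = -369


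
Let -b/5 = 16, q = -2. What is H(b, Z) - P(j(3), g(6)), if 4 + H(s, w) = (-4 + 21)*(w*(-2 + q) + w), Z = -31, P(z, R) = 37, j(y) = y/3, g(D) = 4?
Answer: 1540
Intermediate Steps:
j(y) = y/3 (j(y) = y*(1/3) = y/3)
b = -80 (b = -5*16 = -80)
H(s, w) = -4 - 51*w (H(s, w) = -4 + (-4 + 21)*(w*(-2 - 2) + w) = -4 + 17*(w*(-4) + w) = -4 + 17*(-4*w + w) = -4 + 17*(-3*w) = -4 - 51*w)
H(b, Z) - P(j(3), g(6)) = (-4 - 51*(-31)) - 1*37 = (-4 + 1581) - 37 = 1577 - 37 = 1540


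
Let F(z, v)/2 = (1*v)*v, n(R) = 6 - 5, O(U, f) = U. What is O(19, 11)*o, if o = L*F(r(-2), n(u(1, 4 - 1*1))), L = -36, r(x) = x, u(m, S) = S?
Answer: -1368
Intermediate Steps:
n(R) = 1
F(z, v) = 2*v**2 (F(z, v) = 2*((1*v)*v) = 2*(v*v) = 2*v**2)
o = -72 (o = -72*1**2 = -72 ≈ -72.000)
O(19, 11)*o = 19*(-72) = -1368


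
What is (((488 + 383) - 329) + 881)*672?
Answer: 956256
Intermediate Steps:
(((488 + 383) - 329) + 881)*672 = ((871 - 329) + 881)*672 = (542 + 881)*672 = 1423*672 = 956256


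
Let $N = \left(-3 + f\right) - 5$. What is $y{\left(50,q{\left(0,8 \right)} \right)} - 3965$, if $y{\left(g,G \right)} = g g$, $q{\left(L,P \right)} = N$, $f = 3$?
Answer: $-1465$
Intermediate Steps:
$N = -5$ ($N = \left(-3 + 3\right) - 5 = 0 - 5 = -5$)
$q{\left(L,P \right)} = -5$
$y{\left(g,G \right)} = g^{2}$
$y{\left(50,q{\left(0,8 \right)} \right)} - 3965 = 50^{2} - 3965 = 2500 - 3965 = -1465$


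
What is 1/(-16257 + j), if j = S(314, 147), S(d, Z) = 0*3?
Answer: -1/16257 ≈ -6.1512e-5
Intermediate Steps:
S(d, Z) = 0
j = 0
1/(-16257 + j) = 1/(-16257 + 0) = 1/(-16257) = -1/16257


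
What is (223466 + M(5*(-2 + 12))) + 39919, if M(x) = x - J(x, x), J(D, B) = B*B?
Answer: 260935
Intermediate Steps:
J(D, B) = B**2
M(x) = x - x**2
(223466 + M(5*(-2 + 12))) + 39919 = (223466 + (5*(-2 + 12))*(1 - 5*(-2 + 12))) + 39919 = (223466 + (5*10)*(1 - 5*10)) + 39919 = (223466 + 50*(1 - 1*50)) + 39919 = (223466 + 50*(1 - 50)) + 39919 = (223466 + 50*(-49)) + 39919 = (223466 - 2450) + 39919 = 221016 + 39919 = 260935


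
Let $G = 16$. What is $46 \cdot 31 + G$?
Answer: $1442$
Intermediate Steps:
$46 \cdot 31 + G = 46 \cdot 31 + 16 = 1426 + 16 = 1442$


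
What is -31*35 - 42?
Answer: -1127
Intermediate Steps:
-31*35 - 42 = -1085 - 42 = -1127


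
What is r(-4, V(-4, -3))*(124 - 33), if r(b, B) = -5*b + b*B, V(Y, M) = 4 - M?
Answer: -728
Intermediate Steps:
r(b, B) = -5*b + B*b
r(-4, V(-4, -3))*(124 - 33) = (-4*(-5 + (4 - 1*(-3))))*(124 - 33) = -4*(-5 + (4 + 3))*91 = -4*(-5 + 7)*91 = -4*2*91 = -8*91 = -728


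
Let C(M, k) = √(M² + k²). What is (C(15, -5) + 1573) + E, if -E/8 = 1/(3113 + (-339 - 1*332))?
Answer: 1920629/1221 + 5*√10 ≈ 1588.8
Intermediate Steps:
E = -4/1221 (E = -8/(3113 + (-339 - 1*332)) = -8/(3113 + (-339 - 332)) = -8/(3113 - 671) = -8/2442 = -8*1/2442 = -4/1221 ≈ -0.0032760)
(C(15, -5) + 1573) + E = (√(15² + (-5)²) + 1573) - 4/1221 = (√(225 + 25) + 1573) - 4/1221 = (√250 + 1573) - 4/1221 = (5*√10 + 1573) - 4/1221 = (1573 + 5*√10) - 4/1221 = 1920629/1221 + 5*√10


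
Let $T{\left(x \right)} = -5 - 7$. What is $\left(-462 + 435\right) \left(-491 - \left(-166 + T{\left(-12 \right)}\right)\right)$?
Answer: $8451$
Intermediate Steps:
$T{\left(x \right)} = -12$
$\left(-462 + 435\right) \left(-491 - \left(-166 + T{\left(-12 \right)}\right)\right) = \left(-462 + 435\right) \left(-491 + \left(166 - -12\right)\right) = - 27 \left(-491 + \left(166 + 12\right)\right) = - 27 \left(-491 + 178\right) = \left(-27\right) \left(-313\right) = 8451$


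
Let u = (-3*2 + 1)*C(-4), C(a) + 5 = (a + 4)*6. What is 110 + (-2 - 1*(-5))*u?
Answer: 185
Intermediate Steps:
C(a) = 19 + 6*a (C(a) = -5 + (a + 4)*6 = -5 + (4 + a)*6 = -5 + (24 + 6*a) = 19 + 6*a)
u = 25 (u = (-3*2 + 1)*(19 + 6*(-4)) = (-6 + 1)*(19 - 24) = -5*(-5) = 25)
110 + (-2 - 1*(-5))*u = 110 + (-2 - 1*(-5))*25 = 110 + (-2 + 5)*25 = 110 + 3*25 = 110 + 75 = 185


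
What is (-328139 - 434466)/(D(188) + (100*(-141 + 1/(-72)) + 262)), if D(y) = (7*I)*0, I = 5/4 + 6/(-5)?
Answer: 13726890/249109 ≈ 55.104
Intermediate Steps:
I = 1/20 (I = 5*(¼) + 6*(-⅕) = 5/4 - 6/5 = 1/20 ≈ 0.050000)
D(y) = 0 (D(y) = (7*(1/20))*0 = (7/20)*0 = 0)
(-328139 - 434466)/(D(188) + (100*(-141 + 1/(-72)) + 262)) = (-328139 - 434466)/(0 + (100*(-141 + 1/(-72)) + 262)) = -762605/(0 + (100*(-141 - 1/72) + 262)) = -762605/(0 + (100*(-10153/72) + 262)) = -762605/(0 + (-253825/18 + 262)) = -762605/(0 - 249109/18) = -762605/(-249109/18) = -762605*(-18/249109) = 13726890/249109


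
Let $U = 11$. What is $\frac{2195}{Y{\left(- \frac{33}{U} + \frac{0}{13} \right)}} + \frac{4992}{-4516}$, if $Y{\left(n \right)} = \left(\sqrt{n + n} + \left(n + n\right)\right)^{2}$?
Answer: $\frac{- 14976 \sqrt{6} + 2440715 i}{6774 \left(2 \sqrt{6} + 5 i\right)} \approx 36.225 + 36.576 i$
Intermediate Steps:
$Y{\left(n \right)} = \left(2 n + \sqrt{2} \sqrt{n}\right)^{2}$ ($Y{\left(n \right)} = \left(\sqrt{2 n} + 2 n\right)^{2} = \left(\sqrt{2} \sqrt{n} + 2 n\right)^{2} = \left(2 n + \sqrt{2} \sqrt{n}\right)^{2}$)
$\frac{2195}{Y{\left(- \frac{33}{U} + \frac{0}{13} \right)}} + \frac{4992}{-4516} = \frac{2195}{\left(2 \left(- \frac{33}{11} + \frac{0}{13}\right) + \sqrt{2} \sqrt{- \frac{33}{11} + \frac{0}{13}}\right)^{2}} + \frac{4992}{-4516} = \frac{2195}{\left(2 \left(\left(-33\right) \frac{1}{11} + 0 \cdot \frac{1}{13}\right) + \sqrt{2} \sqrt{\left(-33\right) \frac{1}{11} + 0 \cdot \frac{1}{13}}\right)^{2}} + 4992 \left(- \frac{1}{4516}\right) = \frac{2195}{\left(2 \left(-3 + 0\right) + \sqrt{2} \sqrt{-3 + 0}\right)^{2}} - \frac{1248}{1129} = \frac{2195}{\left(2 \left(-3\right) + \sqrt{2} \sqrt{-3}\right)^{2}} - \frac{1248}{1129} = \frac{2195}{\left(-6 + \sqrt{2} i \sqrt{3}\right)^{2}} - \frac{1248}{1129} = \frac{2195}{\left(-6 + i \sqrt{6}\right)^{2}} - \frac{1248}{1129} = - \frac{1248}{1129} + \frac{2195}{\left(-6 + i \sqrt{6}\right)^{2}}$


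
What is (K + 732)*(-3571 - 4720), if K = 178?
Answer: -7544810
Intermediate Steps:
(K + 732)*(-3571 - 4720) = (178 + 732)*(-3571 - 4720) = 910*(-8291) = -7544810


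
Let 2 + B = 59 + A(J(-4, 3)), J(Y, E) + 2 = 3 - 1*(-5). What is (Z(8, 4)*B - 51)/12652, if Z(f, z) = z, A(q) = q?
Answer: 201/12652 ≈ 0.015887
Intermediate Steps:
J(Y, E) = 6 (J(Y, E) = -2 + (3 - 1*(-5)) = -2 + (3 + 5) = -2 + 8 = 6)
B = 63 (B = -2 + (59 + 6) = -2 + 65 = 63)
(Z(8, 4)*B - 51)/12652 = (4*63 - 51)/12652 = (252 - 51)*(1/12652) = 201*(1/12652) = 201/12652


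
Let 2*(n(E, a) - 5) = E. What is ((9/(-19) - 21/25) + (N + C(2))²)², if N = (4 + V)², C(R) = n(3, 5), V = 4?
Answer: 89132084478441/3610000 ≈ 2.4690e+7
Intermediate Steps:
n(E, a) = 5 + E/2
C(R) = 13/2 (C(R) = 5 + (½)*3 = 5 + 3/2 = 13/2)
N = 64 (N = (4 + 4)² = 8² = 64)
((9/(-19) - 21/25) + (N + C(2))²)² = ((9/(-19) - 21/25) + (64 + 13/2)²)² = ((9*(-1/19) - 21*1/25) + (141/2)²)² = ((-9/19 - 21/25) + 19881/4)² = (-624/475 + 19881/4)² = (9440979/1900)² = 89132084478441/3610000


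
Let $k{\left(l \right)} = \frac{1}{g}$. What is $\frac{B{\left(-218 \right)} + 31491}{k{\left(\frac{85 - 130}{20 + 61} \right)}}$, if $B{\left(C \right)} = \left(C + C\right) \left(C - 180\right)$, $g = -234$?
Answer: $-47974446$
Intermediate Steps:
$B{\left(C \right)} = 2 C \left(-180 + C\right)$
$k{\left(l \right)} = - \frac{1}{234}$ ($k{\left(l \right)} = \frac{1}{-234} = - \frac{1}{234}$)
$\frac{B{\left(-218 \right)} + 31491}{k{\left(\frac{85 - 130}{20 + 61} \right)}} = \frac{2 \left(-218\right) \left(-180 - 218\right) + 31491}{- \frac{1}{234}} = \left(2 \left(-218\right) \left(-398\right) + 31491\right) \left(-234\right) = \left(173528 + 31491\right) \left(-234\right) = 205019 \left(-234\right) = -47974446$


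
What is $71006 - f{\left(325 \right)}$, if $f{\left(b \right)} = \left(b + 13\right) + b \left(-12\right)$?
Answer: $74568$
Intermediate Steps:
$f{\left(b \right)} = 13 - 11 b$ ($f{\left(b \right)} = \left(13 + b\right) - 12 b = 13 - 11 b$)
$71006 - f{\left(325 \right)} = 71006 - \left(13 - 3575\right) = 71006 - -3562 = 71006 + 3562 = 74568$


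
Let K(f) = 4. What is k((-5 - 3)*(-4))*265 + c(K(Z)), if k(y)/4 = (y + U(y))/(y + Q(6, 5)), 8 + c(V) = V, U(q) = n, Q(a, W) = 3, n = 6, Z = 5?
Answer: 8028/7 ≈ 1146.9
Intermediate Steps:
U(q) = 6
c(V) = -8 + V
k(y) = 4*(6 + y)/(3 + y) (k(y) = 4*((y + 6)/(y + 3)) = 4*((6 + y)/(3 + y)) = 4*(6 + y)/(3 + y))
k((-5 - 3)*(-4))*265 + c(K(Z)) = (4*(6 + (-5 - 3)*(-4))/(3 + (-5 - 3)*(-4)))*265 + (-8 + 4) = (4*(6 - 8*(-4))/(3 - 8*(-4)))*265 - 4 = (4*(6 + 32)/(3 + 32))*265 - 4 = (4*38/35)*265 - 4 = (4*(1/35)*38)*265 - 4 = (152/35)*265 - 4 = 8056/7 - 4 = 8028/7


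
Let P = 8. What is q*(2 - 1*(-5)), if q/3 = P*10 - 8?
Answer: 1512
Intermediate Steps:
q = 216 (q = 3*(8*10 - 8) = 3*(80 - 8) = 3*72 = 216)
q*(2 - 1*(-5)) = 216*(2 - 1*(-5)) = 216*(2 + 5) = 216*7 = 1512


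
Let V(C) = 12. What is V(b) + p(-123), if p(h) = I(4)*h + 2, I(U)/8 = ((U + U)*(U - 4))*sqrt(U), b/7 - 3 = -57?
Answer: 14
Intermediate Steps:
b = -378 (b = 21 + 7*(-57) = 21 - 399 = -378)
I(U) = 16*U**(3/2)*(-4 + U) (I(U) = 8*(((U + U)*(U - 4))*sqrt(U)) = 8*(((2*U)*(-4 + U))*sqrt(U)) = 8*((2*U*(-4 + U))*sqrt(U)) = 8*(2*U**(3/2)*(-4 + U)) = 16*U**(3/2)*(-4 + U))
p(h) = 2 (p(h) = (16*4**(3/2)*(-4 + 4))*h + 2 = (16*8*0)*h + 2 = 0*h + 2 = 0 + 2 = 2)
V(b) + p(-123) = 12 + 2 = 14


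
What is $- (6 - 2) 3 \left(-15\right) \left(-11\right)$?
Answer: $-1980$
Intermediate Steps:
$- (6 - 2) 3 \left(-15\right) \left(-11\right) = \left(-1\right) 4 \cdot 3 \left(-15\right) \left(-11\right) = \left(-4\right) 3 \left(-15\right) \left(-11\right) = \left(-12\right) \left(-15\right) \left(-11\right) = 180 \left(-11\right) = -1980$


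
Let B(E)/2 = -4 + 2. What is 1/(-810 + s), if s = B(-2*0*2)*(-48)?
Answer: -1/618 ≈ -0.0016181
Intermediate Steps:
B(E) = -4 (B(E) = 2*(-4 + 2) = 2*(-2) = -4)
s = 192 (s = -4*(-48) = 192)
1/(-810 + s) = 1/(-810 + 192) = 1/(-618) = -1/618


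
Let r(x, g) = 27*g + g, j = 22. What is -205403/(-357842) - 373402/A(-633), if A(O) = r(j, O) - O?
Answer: 137129461157/6115877622 ≈ 22.422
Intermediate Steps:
r(x, g) = 28*g
A(O) = 27*O (A(O) = 28*O - O = 27*O)
-205403/(-357842) - 373402/A(-633) = -205403/(-357842) - 373402/(27*(-633)) = -205403*(-1/357842) - 373402/(-17091) = 205403/357842 - 373402*(-1/17091) = 205403/357842 + 373402/17091 = 137129461157/6115877622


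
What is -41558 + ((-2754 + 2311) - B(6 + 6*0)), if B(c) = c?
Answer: -42007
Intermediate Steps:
-41558 + ((-2754 + 2311) - B(6 + 6*0)) = -41558 + ((-2754 + 2311) - (6 + 6*0)) = -41558 + (-443 - (6 + 0)) = -41558 + (-443 - 1*6) = -41558 + (-443 - 6) = -41558 - 449 = -42007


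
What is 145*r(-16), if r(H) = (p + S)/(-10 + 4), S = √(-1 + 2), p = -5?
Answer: 290/3 ≈ 96.667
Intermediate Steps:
S = 1 (S = √1 = 1)
r(H) = ⅔ (r(H) = (-5 + 1)/(-10 + 4) = -4/(-6) = -4*(-⅙) = ⅔)
145*r(-16) = 145*(⅔) = 290/3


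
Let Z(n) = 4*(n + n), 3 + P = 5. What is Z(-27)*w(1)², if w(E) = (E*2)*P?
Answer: -3456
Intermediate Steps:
P = 2 (P = -3 + 5 = 2)
w(E) = 4*E (w(E) = (E*2)*2 = (2*E)*2 = 4*E)
Z(n) = 8*n (Z(n) = 4*(2*n) = 8*n)
Z(-27)*w(1)² = (8*(-27))*(4*1)² = -216*4² = -216*16 = -3456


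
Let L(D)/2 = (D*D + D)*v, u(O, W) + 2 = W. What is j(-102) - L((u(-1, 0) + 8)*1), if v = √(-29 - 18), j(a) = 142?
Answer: 142 - 84*I*√47 ≈ 142.0 - 575.88*I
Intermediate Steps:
u(O, W) = -2 + W
v = I*√47 (v = √(-47) = I*√47 ≈ 6.8557*I)
L(D) = 2*I*√47*(D + D²) (L(D) = 2*((D*D + D)*(I*√47)) = 2*((D² + D)*(I*√47)) = 2*((D + D²)*(I*√47)) = 2*(I*√47*(D + D²)) = 2*I*√47*(D + D²))
j(-102) - L((u(-1, 0) + 8)*1) = 142 - 2*I*((-2 + 0) + 8)*1*√47*(1 + ((-2 + 0) + 8)*1) = 142 - 2*I*(-2 + 8)*1*√47*(1 + (-2 + 8)*1) = 142 - 2*I*6*1*√47*(1 + 6*1) = 142 - 2*I*6*√47*(1 + 6) = 142 - 2*I*6*√47*7 = 142 - 84*I*√47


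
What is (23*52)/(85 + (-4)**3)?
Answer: 1196/21 ≈ 56.952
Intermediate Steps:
(23*52)/(85 + (-4)**3) = 1196/(85 - 64) = 1196/21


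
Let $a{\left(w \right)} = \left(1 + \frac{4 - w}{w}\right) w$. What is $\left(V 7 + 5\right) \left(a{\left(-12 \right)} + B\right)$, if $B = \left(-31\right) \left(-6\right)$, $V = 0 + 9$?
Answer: $12920$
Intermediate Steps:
$V = 9$
$a{\left(w \right)} = w \left(1 + \frac{4 - w}{w}\right)$ ($a{\left(w \right)} = \left(1 + \frac{4 - w}{w}\right) w = w \left(1 + \frac{4 - w}{w}\right)$)
$B = 186$
$\left(V 7 + 5\right) \left(a{\left(-12 \right)} + B\right) = \left(9 \cdot 7 + 5\right) \left(4 + 186\right) = \left(63 + 5\right) 190 = 68 \cdot 190 = 12920$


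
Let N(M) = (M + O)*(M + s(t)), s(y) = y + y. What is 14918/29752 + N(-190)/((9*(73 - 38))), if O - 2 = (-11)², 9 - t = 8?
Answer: 189727681/4685940 ≈ 40.489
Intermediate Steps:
t = 1 (t = 9 - 1*8 = 9 - 8 = 1)
s(y) = 2*y
O = 123 (O = 2 + (-11)² = 2 + 121 = 123)
N(M) = (2 + M)*(123 + M) (N(M) = (M + 123)*(M + 2*1) = (123 + M)*(M + 2) = (123 + M)*(2 + M) = (2 + M)*(123 + M))
14918/29752 + N(-190)/((9*(73 - 38))) = 14918/29752 + (246 + (-190)² + 125*(-190))/((9*(73 - 38))) = 14918*(1/29752) + (246 + 36100 - 23750)/((9*35)) = 7459/14876 + 12596/315 = 189727681/4685940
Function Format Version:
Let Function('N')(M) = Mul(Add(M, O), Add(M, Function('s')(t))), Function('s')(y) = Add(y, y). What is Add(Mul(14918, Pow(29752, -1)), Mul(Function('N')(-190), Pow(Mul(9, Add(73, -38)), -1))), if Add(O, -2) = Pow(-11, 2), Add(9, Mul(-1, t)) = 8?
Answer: Rational(189727681, 4685940) ≈ 40.489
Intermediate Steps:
t = 1 (t = Add(9, Mul(-1, 8)) = Add(9, -8) = 1)
Function('s')(y) = Mul(2, y)
O = 123 (O = Add(2, Pow(-11, 2)) = Add(2, 121) = 123)
Function('N')(M) = Mul(Add(2, M), Add(123, M)) (Function('N')(M) = Mul(Add(M, 123), Add(M, Mul(2, 1))) = Mul(Add(123, M), Add(M, 2)) = Mul(Add(123, M), Add(2, M)) = Mul(Add(2, M), Add(123, M)))
Add(Mul(14918, Pow(29752, -1)), Mul(Function('N')(-190), Pow(Mul(9, Add(73, -38)), -1))) = Add(Mul(14918, Pow(29752, -1)), Mul(Add(246, Pow(-190, 2), Mul(125, -190)), Pow(Mul(9, Add(73, -38)), -1))) = Add(Mul(14918, Rational(1, 29752)), Mul(Add(246, 36100, -23750), Pow(Mul(9, 35), -1))) = Add(Rational(7459, 14876), Mul(12596, Pow(315, -1))) = Add(Rational(7459, 14876), Mul(12596, Rational(1, 315))) = Add(Rational(7459, 14876), Rational(12596, 315)) = Rational(189727681, 4685940)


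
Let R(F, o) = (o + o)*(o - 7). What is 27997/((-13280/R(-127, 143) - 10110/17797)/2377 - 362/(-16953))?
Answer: 3754703504566566123/2812377011966 ≈ 1.3351e+6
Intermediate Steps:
R(F, o) = 2*o*(-7 + o) (R(F, o) = (2*o)*(-7 + o) = 2*o*(-7 + o))
27997/((-13280/R(-127, 143) - 10110/17797)/2377 - 362/(-16953)) = 27997/((-13280*1/(286*(-7 + 143)) - 10110/17797)/2377 - 362/(-16953)) = 27997/((-13280/(2*143*136) - 10110*1/17797)*(1/2377) - 362*(-1/16953)) = 27997/((-13280/38896 - 10110/17797)*(1/2377) + 362/16953) = 27997/((-13280*1/38896 - 10110/17797)*(1/2377) + 362/16953) = 27997/((-830/2431 - 10110/17797)*(1/2377) + 362/16953) = 27997/(-3026840/3328039*1/2377 + 362/16953) = 27997/(-3026840/7910748703 + 362/16953) = 27997/(2812377011966/134110922761959) = 27997*(134110922761959/2812377011966) = 3754703504566566123/2812377011966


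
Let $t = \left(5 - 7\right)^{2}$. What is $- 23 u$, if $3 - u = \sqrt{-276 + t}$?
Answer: $-69 + 92 i \sqrt{17} \approx -69.0 + 379.33 i$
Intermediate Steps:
$t = 4$ ($t = \left(-2\right)^{2} = 4$)
$u = 3 - 4 i \sqrt{17}$ ($u = 3 - \sqrt{-276 + 4} = 3 - \sqrt{-272} = 3 - 4 i \sqrt{17} \approx 3.0 - 16.492 i$)
$- 23 u = - 23 \left(3 - 4 i \sqrt{17}\right) = -69 + 92 i \sqrt{17}$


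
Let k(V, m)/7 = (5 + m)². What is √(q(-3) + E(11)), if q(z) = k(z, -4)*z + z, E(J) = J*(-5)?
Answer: I*√79 ≈ 8.8882*I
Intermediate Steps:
E(J) = -5*J
k(V, m) = 7*(5 + m)²
q(z) = 8*z (q(z) = (7*(5 - 4)²)*z + z = (7*1²)*z + z = (7*1)*z + z = 7*z + z = 8*z)
√(q(-3) + E(11)) = √(8*(-3) - 5*11) = √(-24 - 55) = √(-79) = I*√79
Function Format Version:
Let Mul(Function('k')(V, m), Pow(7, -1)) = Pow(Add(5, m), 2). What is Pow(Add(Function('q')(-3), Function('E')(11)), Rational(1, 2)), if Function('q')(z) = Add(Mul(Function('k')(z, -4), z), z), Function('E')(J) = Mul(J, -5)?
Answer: Mul(I, Pow(79, Rational(1, 2))) ≈ Mul(8.8882, I)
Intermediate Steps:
Function('E')(J) = Mul(-5, J)
Function('k')(V, m) = Mul(7, Pow(Add(5, m), 2))
Function('q')(z) = Mul(8, z) (Function('q')(z) = Add(Mul(Mul(7, Pow(Add(5, -4), 2)), z), z) = Add(Mul(Mul(7, Pow(1, 2)), z), z) = Add(Mul(Mul(7, 1), z), z) = Add(Mul(7, z), z) = Mul(8, z))
Pow(Add(Function('q')(-3), Function('E')(11)), Rational(1, 2)) = Pow(Add(Mul(8, -3), Mul(-5, 11)), Rational(1, 2)) = Pow(Add(-24, -55), Rational(1, 2)) = Pow(-79, Rational(1, 2)) = Mul(I, Pow(79, Rational(1, 2)))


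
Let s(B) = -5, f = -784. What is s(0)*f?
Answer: 3920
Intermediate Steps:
s(0)*f = -5*(-784) = 3920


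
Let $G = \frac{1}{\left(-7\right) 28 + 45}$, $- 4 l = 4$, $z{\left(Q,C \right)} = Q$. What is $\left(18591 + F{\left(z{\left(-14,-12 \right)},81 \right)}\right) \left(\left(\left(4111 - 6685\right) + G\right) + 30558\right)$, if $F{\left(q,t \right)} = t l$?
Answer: $\frac{78215541330}{151} \approx 5.1798 \cdot 10^{8}$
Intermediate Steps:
$l = -1$ ($l = \left(- \frac{1}{4}\right) 4 = -1$)
$G = - \frac{1}{151}$ ($G = \frac{1}{-196 + 45} = \frac{1}{-151} = - \frac{1}{151} \approx -0.0066225$)
$F{\left(q,t \right)} = - t$ ($F{\left(q,t \right)} = t \left(-1\right) = - t$)
$\left(18591 + F{\left(z{\left(-14,-12 \right)},81 \right)}\right) \left(\left(\left(4111 - 6685\right) + G\right) + 30558\right) = \left(18591 - 81\right) \left(\left(\left(4111 - 6685\right) - \frac{1}{151}\right) + 30558\right) = \left(18591 - 81\right) \left(\left(-2574 - \frac{1}{151}\right) + 30558\right) = 18510 \left(- \frac{388675}{151} + 30558\right) = 18510 \cdot \frac{4225583}{151} = \frac{78215541330}{151}$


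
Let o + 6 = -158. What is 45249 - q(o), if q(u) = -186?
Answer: 45435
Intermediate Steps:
o = -164 (o = -6 - 158 = -164)
45249 - q(o) = 45249 - 1*(-186) = 45249 + 186 = 45435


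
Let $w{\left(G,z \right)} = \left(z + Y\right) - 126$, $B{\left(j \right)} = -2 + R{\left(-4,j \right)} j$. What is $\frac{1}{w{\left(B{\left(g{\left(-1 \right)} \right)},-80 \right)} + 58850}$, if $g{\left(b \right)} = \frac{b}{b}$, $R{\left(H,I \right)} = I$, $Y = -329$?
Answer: $\frac{1}{58315} \approx 1.7148 \cdot 10^{-5}$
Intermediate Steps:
$g{\left(b \right)} = 1$
$B{\left(j \right)} = -2 + j^{2}$ ($B{\left(j \right)} = -2 + j j = -2 + j^{2}$)
$w{\left(G,z \right)} = -455 + z$ ($w{\left(G,z \right)} = \left(z - 329\right) - 126 = \left(-329 + z\right) - 126 = -455 + z$)
$\frac{1}{w{\left(B{\left(g{\left(-1 \right)} \right)},-80 \right)} + 58850} = \frac{1}{\left(-455 - 80\right) + 58850} = \frac{1}{-535 + 58850} = \frac{1}{58315}$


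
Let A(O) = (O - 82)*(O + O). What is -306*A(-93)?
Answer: -9960300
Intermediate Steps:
A(O) = 2*O*(-82 + O) (A(O) = (-82 + O)*(2*O) = 2*O*(-82 + O))
-306*A(-93) = -612*(-93)*(-82 - 93) = -612*(-93)*(-175) = -306*32550 = -9960300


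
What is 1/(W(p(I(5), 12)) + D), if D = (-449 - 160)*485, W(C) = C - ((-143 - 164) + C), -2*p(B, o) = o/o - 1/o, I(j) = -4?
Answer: -1/295058 ≈ -3.3892e-6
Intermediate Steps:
p(B, o) = -½ + 1/(2*o) (p(B, o) = -(o/o - 1/o)/2 = -(1 - 1/o)/2 = -½ + 1/(2*o))
W(C) = 307 (W(C) = C - (-307 + C) = C + (307 - C) = 307)
D = -295365 (D = -609*485 = -295365)
1/(W(p(I(5), 12)) + D) = 1/(307 - 295365) = 1/(-295058) = -1/295058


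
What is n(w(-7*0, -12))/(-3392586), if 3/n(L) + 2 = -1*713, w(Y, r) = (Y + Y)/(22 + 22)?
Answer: 1/808566330 ≈ 1.2368e-9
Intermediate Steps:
w(Y, r) = Y/22 (w(Y, r) = (2*Y)/44 = (2*Y)*(1/44) = Y/22)
n(L) = -3/715 (n(L) = 3/(-2 - 1*713) = 3/(-2 - 713) = 3/(-715) = 3*(-1/715) = -3/715)
n(w(-7*0, -12))/(-3392586) = -3/715/(-3392586) = -3/715*(-1/3392586) = 1/808566330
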